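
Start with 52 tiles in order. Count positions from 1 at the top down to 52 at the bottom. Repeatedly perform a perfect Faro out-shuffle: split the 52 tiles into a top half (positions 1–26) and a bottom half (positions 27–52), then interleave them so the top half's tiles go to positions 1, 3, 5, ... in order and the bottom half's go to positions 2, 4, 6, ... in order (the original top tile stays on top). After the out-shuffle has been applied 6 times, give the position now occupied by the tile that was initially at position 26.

Track the tile's position through each out-shuffle:
26 → 51 → 50 → 48 → 44 → 36 → 20

20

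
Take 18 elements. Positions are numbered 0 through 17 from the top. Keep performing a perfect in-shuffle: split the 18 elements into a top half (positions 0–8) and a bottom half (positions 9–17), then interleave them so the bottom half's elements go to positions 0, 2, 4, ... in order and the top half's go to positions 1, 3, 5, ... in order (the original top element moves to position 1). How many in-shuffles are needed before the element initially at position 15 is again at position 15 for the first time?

18

Follow position 15 under repeated in-shuffles:
15 → 12 → 6 → 13 → 8 → 17 → 16 → 14 → 10 → 2 → 5 → 11 → 4 → 9 → 0 → 1 → 3 → 7 → 15
It first returns after 18 in-shuffles.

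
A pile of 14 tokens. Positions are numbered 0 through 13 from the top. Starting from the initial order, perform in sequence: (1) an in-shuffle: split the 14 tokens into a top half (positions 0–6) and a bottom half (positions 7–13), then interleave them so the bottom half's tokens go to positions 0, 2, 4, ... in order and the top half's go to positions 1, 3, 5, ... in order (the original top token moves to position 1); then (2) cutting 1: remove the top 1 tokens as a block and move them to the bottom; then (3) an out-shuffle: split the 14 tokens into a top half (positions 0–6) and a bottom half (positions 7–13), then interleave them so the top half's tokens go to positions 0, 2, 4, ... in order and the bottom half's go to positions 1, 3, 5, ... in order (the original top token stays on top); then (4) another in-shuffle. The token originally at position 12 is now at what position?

Track the token from position 12 forward through each operation:
  after op 1 (in-shuffle): 12 → 10
  after op 2 (cut 1): 10 → 9
  after op 3 (out-shuffle): 9 → 5
  after op 4 (in-shuffle): 5 → 11

11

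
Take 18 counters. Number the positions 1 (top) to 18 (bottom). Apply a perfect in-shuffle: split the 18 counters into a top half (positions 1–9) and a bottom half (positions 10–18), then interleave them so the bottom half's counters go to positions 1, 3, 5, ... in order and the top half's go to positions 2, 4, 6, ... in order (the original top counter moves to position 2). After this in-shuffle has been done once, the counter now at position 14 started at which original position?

Work backwards from position 14, undoing one in-shuffle at a time:
14 ← 7
So the counter now at position 14 started at position 7.

7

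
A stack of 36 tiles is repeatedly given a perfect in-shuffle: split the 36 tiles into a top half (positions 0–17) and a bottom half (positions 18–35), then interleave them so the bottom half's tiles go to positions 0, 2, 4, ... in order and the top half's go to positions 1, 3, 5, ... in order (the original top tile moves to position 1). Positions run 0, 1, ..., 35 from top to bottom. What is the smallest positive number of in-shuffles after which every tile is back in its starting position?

36

The in-shuffle permutes the 36 positions with cycle lengths [36].
Every tile is home exactly when every cycle has completed a whole number of laps, i.e. after lcm(36) = 36 in-shuffles.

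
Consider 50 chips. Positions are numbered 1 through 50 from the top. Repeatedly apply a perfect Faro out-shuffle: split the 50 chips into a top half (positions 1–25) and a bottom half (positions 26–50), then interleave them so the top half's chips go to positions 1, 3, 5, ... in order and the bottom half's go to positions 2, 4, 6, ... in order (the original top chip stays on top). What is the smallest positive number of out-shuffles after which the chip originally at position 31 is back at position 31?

21

Follow position 31 under repeated out-shuffles:
31 → 12 → 23 → 45 → 40 → 30 → 10 → 19 → ... → 31 (length 21)
It first returns after 21 out-shuffles.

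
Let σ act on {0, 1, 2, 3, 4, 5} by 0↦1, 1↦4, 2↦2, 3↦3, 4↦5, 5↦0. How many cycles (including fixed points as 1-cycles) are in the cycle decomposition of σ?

Cycle decomposition: (0 1 4 5) (2) (3).
3 cycles.

3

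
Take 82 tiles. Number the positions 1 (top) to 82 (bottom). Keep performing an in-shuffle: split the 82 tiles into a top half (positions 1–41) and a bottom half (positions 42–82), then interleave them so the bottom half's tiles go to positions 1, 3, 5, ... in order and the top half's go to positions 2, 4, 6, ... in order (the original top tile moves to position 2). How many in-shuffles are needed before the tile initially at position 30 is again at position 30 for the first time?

Follow position 30 under repeated in-shuffles:
30 → 60 → 37 → 74 → 65 → 47 → 11 → 22 → ... → 30 (length 82)
It first returns after 82 in-shuffles.

82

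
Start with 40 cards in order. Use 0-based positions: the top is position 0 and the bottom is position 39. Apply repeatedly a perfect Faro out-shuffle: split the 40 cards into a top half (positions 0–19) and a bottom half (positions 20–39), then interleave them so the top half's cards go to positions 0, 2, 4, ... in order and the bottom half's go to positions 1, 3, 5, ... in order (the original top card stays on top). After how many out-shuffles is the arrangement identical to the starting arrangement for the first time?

12

The out-shuffle permutes the 40 positions with cycle lengths [1, 1, 2, 12, 12, 12].
Every card is home exactly when every cycle has completed a whole number of laps, i.e. after lcm(1, 2, 12) = 12 out-shuffles.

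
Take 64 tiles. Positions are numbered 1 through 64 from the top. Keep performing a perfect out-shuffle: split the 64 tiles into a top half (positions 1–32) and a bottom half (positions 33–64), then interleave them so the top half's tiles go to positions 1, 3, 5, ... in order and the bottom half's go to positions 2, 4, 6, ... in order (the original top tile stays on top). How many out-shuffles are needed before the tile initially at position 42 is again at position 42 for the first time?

Follow position 42 under repeated out-shuffles:
42 → 20 → 39 → 14 → 27 → 53 → 42
It first returns after 6 out-shuffles.

6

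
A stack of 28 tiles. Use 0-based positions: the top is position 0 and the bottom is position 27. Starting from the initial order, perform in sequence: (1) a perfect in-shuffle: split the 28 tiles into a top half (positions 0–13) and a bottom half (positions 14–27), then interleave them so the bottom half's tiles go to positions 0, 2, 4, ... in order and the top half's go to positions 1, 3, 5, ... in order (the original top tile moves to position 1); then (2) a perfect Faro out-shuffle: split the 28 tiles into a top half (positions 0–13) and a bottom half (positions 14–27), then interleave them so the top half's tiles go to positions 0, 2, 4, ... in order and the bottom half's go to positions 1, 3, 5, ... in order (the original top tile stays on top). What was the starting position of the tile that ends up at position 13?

24

Undo the operations in reverse order, starting from position 13:
  undo op 2 (out-shuffle, from bottom half): 13 ← 20
  undo op 1 (in-shuffle, from bottom half): 20 ← 24
So the tile at position 13 came from original position 24.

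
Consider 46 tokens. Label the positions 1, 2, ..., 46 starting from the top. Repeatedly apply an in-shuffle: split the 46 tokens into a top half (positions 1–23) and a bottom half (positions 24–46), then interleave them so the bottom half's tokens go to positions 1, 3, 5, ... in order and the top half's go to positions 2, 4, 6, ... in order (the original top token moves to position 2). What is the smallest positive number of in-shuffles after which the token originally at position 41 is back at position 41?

23

Follow position 41 under repeated in-shuffles:
41 → 35 → 23 → 46 → 45 → 43 → 39 → 31 → ... → 41 (length 23)
It first returns after 23 in-shuffles.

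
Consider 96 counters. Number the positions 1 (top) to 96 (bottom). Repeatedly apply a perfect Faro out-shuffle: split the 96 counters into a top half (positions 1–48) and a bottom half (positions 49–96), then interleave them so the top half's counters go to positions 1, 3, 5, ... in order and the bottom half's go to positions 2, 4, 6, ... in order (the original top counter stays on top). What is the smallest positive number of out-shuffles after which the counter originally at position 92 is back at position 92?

36

Follow position 92 under repeated out-shuffles:
92 → 88 → 80 → 64 → 32 → 63 → 30 → 59 → ... → 92 (length 36)
It first returns after 36 out-shuffles.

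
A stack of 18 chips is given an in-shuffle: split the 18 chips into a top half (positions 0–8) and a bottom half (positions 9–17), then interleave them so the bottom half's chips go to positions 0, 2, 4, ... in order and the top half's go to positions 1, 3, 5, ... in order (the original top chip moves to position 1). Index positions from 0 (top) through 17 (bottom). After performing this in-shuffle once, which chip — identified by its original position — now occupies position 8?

13

Work backwards from position 8, undoing one in-shuffle at a time:
8 ← 13
So the chip now at position 8 started at position 13.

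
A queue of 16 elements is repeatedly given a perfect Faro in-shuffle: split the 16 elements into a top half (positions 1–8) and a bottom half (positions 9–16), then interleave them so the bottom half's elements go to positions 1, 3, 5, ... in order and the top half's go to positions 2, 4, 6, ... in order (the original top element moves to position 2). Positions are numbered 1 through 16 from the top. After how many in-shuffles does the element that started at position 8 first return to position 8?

8

Follow position 8 under repeated in-shuffles:
8 → 16 → 15 → 13 → 9 → 1 → 2 → 4 → 8
It first returns after 8 in-shuffles.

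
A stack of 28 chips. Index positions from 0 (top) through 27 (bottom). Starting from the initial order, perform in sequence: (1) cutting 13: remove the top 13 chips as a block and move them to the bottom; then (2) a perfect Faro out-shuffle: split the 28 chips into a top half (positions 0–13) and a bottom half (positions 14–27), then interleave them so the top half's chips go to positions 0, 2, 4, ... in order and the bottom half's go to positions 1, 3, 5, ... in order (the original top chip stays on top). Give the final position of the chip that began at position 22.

Track the chip from position 22 forward through each operation:
  after op 1 (cut 13): 22 → 9
  after op 2 (out-shuffle): 9 → 18

18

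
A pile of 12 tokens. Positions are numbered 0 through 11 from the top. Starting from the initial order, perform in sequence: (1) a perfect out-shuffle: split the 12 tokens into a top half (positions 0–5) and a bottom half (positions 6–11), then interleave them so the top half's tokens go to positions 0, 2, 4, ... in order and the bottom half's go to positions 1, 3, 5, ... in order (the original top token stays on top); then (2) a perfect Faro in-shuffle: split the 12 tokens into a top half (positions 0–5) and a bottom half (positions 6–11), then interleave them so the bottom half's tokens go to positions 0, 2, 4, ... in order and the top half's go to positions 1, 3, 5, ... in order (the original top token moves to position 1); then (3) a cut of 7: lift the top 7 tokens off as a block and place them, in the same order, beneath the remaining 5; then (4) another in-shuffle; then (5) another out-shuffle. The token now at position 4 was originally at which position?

9

Undo the operations in reverse order, starting from position 4:
  undo op 5 (out-shuffle, from top half): 4 ← 2
  undo op 4 (in-shuffle, from bottom half): 2 ← 7
  undo op 3 (cut 7): 7 ← 2
  undo op 2 (in-shuffle, from bottom half): 2 ← 7
  undo op 1 (out-shuffle, from bottom half): 7 ← 9
So the token at position 4 came from original position 9.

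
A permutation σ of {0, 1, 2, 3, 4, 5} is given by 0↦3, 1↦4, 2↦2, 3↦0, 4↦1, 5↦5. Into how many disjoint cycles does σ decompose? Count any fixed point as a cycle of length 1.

4

Cycle decomposition: (0 3) (1 4) (2) (5).
4 cycles.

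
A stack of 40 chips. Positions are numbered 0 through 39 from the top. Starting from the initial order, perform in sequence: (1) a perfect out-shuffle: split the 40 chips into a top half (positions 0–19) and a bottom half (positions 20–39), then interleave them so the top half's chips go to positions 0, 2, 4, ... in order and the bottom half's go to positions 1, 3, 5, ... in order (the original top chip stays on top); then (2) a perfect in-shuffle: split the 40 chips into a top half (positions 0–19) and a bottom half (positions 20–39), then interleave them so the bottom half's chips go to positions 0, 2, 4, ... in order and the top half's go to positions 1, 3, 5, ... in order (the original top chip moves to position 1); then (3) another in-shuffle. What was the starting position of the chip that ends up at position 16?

Undo the operations in reverse order, starting from position 16:
  undo op 3 (in-shuffle, from bottom half): 16 ← 28
  undo op 2 (in-shuffle, from bottom half): 28 ← 34
  undo op 1 (out-shuffle, from top half): 34 ← 17
So the chip at position 16 came from original position 17.

17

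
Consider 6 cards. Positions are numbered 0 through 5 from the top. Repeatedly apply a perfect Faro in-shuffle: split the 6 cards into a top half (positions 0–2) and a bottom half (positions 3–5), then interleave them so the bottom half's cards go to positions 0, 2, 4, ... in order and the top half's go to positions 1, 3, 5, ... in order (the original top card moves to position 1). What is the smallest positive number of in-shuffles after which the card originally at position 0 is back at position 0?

Follow position 0 under repeated in-shuffles:
0 → 1 → 3 → 0
It first returns after 3 in-shuffles.

3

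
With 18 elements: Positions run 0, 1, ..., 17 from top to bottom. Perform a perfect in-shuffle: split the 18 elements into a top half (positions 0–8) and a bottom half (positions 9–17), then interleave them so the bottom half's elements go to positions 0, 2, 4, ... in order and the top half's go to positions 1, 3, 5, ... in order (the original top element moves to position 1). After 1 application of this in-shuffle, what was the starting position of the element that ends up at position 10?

14

Work backwards from position 10, undoing one in-shuffle at a time:
10 ← 14
So the element now at position 10 started at position 14.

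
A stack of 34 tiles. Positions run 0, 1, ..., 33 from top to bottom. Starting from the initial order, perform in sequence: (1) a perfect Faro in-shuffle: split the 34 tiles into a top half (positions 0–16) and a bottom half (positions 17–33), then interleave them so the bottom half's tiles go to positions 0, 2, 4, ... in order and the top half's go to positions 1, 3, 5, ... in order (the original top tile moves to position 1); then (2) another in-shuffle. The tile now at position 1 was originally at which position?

Undo the operations in reverse order, starting from position 1:
  undo op 2 (in-shuffle, from top half): 1 ← 0
  undo op 1 (in-shuffle, from bottom half): 0 ← 17
So the tile at position 1 came from original position 17.

17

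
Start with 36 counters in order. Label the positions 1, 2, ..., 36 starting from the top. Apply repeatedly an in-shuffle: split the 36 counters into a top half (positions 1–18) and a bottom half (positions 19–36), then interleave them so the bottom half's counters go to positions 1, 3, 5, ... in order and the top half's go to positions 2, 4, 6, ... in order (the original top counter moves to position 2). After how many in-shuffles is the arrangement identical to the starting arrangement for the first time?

The in-shuffle permutes the 36 positions with cycle lengths [36].
Every counter is home exactly when every cycle has completed a whole number of laps, i.e. after lcm(36) = 36 in-shuffles.

36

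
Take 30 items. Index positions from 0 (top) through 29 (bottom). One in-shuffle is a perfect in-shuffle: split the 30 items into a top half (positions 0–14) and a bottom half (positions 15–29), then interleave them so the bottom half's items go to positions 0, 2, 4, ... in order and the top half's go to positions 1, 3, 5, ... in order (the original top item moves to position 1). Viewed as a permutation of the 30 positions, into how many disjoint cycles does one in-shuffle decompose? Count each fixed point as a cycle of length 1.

Trace each unvisited position around until it returns:
(0 1 3 7 15) (2 5 11 23 16) (4 9 19 8 17) (6 13 27 24 18) (10 21 12 25 20) (14 29 28 26 22)
6 cycles in total.

6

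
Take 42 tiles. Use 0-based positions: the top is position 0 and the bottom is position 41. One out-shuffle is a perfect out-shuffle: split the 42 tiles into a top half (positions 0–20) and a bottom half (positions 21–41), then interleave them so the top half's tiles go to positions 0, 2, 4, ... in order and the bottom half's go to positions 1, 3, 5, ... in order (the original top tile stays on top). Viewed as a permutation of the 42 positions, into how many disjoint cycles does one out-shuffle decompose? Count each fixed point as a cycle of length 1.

4

Trace each unvisited position around until it returns:
(0) (1 2 4 8 16 32 ... len 20) (3 6 12 24 7 14 ... len 20) (41)
4 cycles in total.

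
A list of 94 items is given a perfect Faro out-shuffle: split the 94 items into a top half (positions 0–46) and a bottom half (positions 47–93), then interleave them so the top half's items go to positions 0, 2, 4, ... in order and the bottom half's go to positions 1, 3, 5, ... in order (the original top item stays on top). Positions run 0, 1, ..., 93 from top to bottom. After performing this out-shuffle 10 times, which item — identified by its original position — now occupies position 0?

Work backwards from position 0, undoing one out-shuffle at a time:
0 ← 0 ← 0 ← 0 ← 0 ← 0 ← 0 ← 0 ← 0 ← 0 ← 0
So the item now at position 0 started at position 0.

0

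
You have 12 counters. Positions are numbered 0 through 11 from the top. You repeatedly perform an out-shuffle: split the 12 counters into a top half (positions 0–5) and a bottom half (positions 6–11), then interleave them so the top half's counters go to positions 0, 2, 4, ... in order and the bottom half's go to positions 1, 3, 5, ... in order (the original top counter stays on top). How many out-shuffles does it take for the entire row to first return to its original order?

10

The out-shuffle permutes the 12 positions with cycle lengths [1, 1, 10].
Every counter is home exactly when every cycle has completed a whole number of laps, i.e. after lcm(1, 10) = 10 out-shuffles.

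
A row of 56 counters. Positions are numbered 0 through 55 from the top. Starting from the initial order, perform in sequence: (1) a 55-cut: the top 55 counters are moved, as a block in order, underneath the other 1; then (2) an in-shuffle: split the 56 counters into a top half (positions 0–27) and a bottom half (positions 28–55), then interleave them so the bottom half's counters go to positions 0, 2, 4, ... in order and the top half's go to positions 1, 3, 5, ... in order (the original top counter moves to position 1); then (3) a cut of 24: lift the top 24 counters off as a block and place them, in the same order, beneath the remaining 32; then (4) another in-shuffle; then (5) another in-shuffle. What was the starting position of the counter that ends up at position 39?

Undo the operations in reverse order, starting from position 39:
  undo op 5 (in-shuffle, from top half): 39 ← 19
  undo op 4 (in-shuffle, from top half): 19 ← 9
  undo op 3 (cut 24): 9 ← 33
  undo op 2 (in-shuffle, from top half): 33 ← 16
  undo op 1 (cut 55): 16 ← 15
So the counter at position 39 came from original position 15.

15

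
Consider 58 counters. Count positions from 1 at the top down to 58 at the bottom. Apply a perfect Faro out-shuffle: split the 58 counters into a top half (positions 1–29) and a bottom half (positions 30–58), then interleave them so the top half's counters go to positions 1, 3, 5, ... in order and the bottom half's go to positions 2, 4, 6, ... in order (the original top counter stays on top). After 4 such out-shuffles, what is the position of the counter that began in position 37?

7

Track the counter's position through each out-shuffle:
37 → 16 → 31 → 4 → 7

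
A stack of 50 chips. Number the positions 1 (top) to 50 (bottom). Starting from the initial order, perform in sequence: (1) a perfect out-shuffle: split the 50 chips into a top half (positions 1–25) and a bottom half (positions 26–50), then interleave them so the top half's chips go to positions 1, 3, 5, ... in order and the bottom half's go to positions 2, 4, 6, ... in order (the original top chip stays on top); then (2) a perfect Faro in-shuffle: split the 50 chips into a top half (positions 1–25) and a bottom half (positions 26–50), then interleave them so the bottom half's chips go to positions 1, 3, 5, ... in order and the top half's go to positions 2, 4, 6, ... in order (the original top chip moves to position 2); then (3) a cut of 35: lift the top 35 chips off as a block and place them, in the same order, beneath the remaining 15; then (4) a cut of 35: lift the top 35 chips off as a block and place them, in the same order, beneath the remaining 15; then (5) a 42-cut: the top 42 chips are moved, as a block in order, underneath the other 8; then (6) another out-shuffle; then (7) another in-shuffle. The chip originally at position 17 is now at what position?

Track the chip from position 17 forward through each operation:
  after op 1 (out-shuffle): 17 → 33
  after op 2 (in-shuffle): 33 → 15
  after op 3 (cut 35): 15 → 30
  after op 4 (cut 35): 30 → 45
  after op 5 (cut 42): 45 → 3
  after op 6 (out-shuffle): 3 → 5
  after op 7 (in-shuffle): 5 → 10

10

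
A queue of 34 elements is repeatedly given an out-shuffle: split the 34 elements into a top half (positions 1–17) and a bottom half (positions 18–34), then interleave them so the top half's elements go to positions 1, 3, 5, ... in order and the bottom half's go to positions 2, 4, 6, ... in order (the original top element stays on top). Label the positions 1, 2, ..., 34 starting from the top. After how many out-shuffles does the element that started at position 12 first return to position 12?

2

Follow position 12 under repeated out-shuffles:
12 → 23 → 12
It first returns after 2 out-shuffles.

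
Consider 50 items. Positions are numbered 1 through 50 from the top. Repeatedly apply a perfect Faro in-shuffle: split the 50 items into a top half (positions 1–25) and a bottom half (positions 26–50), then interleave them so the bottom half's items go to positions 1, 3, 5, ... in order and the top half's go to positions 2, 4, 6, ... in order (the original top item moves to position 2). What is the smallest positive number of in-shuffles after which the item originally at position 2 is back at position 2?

8

Follow position 2 under repeated in-shuffles:
2 → 4 → 8 → 16 → 32 → 13 → 26 → 1 → 2
It first returns after 8 in-shuffles.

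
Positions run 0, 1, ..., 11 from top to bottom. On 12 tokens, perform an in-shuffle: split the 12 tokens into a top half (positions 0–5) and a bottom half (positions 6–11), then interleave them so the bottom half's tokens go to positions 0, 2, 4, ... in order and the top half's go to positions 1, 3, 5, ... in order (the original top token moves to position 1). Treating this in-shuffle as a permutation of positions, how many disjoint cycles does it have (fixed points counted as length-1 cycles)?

Trace each unvisited position around until it returns:
(0 1 3 7 2 5 ... len 12)
1 cycle in total.

1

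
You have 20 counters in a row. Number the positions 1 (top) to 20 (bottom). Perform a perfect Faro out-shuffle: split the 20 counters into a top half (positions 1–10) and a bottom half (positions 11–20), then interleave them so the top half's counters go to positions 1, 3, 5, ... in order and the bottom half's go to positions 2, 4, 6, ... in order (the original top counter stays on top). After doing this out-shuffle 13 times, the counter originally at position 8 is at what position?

3

Track position through each out-shuffle: 8 → 15 → 10 → 19 → 18 → ... (continuing for 13 shuffles total) → 3.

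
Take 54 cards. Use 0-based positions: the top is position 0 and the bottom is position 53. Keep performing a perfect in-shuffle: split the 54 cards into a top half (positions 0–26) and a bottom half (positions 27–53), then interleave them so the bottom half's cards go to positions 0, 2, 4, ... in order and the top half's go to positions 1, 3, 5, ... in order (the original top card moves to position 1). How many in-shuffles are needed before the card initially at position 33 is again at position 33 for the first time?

20

Follow position 33 under repeated in-shuffles:
33 → 12 → 25 → 51 → 48 → 42 → 30 → 6 → 13 → 27 → 0 → 1 → 3 → 7 → 15 → 31 → 8 → 17 → 35 → 16 → 33
It first returns after 20 in-shuffles.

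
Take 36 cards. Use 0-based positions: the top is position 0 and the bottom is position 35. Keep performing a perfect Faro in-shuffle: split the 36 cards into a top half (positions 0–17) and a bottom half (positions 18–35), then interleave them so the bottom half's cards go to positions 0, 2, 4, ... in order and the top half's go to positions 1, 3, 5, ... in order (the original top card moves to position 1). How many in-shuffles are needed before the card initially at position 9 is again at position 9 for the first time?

Follow position 9 under repeated in-shuffles:
9 → 19 → 2 → 5 → 11 → 23 → 10 → 21 → ... → 9 (length 36)
It first returns after 36 in-shuffles.

36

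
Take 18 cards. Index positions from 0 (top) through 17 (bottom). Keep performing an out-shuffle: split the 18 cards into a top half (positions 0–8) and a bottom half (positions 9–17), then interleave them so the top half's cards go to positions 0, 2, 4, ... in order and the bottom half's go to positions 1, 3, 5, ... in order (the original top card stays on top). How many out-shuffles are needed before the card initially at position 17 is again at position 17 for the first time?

1

Position 17 is fixed by the out-shuffle; it is already back after 1 application.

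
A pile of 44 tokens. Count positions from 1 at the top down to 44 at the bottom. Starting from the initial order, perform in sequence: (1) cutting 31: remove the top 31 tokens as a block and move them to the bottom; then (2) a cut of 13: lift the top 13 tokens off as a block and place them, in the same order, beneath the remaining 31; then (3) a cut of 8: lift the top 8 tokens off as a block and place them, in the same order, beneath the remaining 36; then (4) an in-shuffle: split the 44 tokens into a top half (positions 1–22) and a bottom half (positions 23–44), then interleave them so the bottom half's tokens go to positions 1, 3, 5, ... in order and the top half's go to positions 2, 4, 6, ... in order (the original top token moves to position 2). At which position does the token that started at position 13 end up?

Track the token from position 13 forward through each operation:
  after op 1 (cut 31): 13 → 26
  after op 2 (cut 13): 26 → 13
  after op 3 (cut 8): 13 → 5
  after op 4 (in-shuffle): 5 → 10

10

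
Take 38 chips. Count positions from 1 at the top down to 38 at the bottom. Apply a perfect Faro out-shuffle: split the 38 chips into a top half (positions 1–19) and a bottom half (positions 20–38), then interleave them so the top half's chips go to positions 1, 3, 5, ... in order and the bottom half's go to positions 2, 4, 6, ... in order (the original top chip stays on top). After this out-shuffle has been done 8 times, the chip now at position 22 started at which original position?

Work backwards from position 22, undoing one out-shuffle at a time:
22 ← 30 ← 34 ← 36 ← 37 ← 19 ← 10 ← 24 ← 31
So the chip now at position 22 started at position 31.

31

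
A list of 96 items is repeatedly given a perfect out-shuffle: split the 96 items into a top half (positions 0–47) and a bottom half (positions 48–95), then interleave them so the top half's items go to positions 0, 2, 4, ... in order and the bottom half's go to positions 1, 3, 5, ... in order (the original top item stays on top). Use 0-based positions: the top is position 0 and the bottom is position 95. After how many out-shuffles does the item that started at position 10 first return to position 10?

Follow position 10 under repeated out-shuffles:
10 → 20 → 40 → 80 → 65 → 35 → 70 → 45 → 90 → 85 → 75 → 55 → 15 → 30 → 60 → 25 → 50 → 5 → 10
It first returns after 18 out-shuffles.

18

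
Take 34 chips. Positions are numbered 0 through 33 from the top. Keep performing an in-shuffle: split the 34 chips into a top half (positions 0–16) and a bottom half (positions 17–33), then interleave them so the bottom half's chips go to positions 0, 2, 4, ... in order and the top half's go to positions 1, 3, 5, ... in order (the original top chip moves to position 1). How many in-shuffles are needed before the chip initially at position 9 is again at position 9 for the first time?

Follow position 9 under repeated in-shuffles:
9 → 19 → 4 → 9
It first returns after 3 in-shuffles.

3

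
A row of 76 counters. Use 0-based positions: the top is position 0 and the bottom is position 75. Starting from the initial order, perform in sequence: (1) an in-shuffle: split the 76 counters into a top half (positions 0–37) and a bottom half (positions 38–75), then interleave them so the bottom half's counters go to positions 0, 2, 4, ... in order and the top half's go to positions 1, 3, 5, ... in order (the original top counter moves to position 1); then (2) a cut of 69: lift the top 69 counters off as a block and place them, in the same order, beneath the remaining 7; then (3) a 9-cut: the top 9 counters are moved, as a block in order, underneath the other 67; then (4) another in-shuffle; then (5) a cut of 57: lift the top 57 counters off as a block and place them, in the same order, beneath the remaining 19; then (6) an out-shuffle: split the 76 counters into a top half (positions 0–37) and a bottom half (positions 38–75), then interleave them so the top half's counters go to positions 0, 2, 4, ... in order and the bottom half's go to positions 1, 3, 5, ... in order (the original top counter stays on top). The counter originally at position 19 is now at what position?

Track the counter from position 19 forward through each operation:
  after op 1 (in-shuffle): 19 → 39
  after op 2 (cut 69): 39 → 46
  after op 3 (cut 9): 46 → 37
  after op 4 (in-shuffle): 37 → 75
  after op 5 (cut 57): 75 → 18
  after op 6 (out-shuffle): 18 → 36

36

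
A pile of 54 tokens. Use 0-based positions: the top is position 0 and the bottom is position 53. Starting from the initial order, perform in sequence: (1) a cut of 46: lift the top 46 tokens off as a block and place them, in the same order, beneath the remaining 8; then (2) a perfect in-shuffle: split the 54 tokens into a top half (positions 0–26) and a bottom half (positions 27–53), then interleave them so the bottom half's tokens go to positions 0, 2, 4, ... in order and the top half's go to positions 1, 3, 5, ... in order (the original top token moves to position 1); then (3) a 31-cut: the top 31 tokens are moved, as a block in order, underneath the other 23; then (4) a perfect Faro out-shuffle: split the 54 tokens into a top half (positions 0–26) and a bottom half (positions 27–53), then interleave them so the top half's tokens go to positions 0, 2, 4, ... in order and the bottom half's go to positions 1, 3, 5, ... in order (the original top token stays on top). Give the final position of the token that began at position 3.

39

Track the token from position 3 forward through each operation:
  after op 1 (cut 46): 3 → 11
  after op 2 (in-shuffle): 11 → 23
  after op 3 (cut 31): 23 → 46
  after op 4 (out-shuffle): 46 → 39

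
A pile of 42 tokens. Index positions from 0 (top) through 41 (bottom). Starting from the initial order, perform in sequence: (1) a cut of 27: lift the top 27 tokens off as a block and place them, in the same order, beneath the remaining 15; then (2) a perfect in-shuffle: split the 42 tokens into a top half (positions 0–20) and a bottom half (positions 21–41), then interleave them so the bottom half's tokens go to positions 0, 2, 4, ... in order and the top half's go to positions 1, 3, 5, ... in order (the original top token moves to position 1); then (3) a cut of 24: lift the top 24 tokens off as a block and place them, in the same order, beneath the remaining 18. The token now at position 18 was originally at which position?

Undo the operations in reverse order, starting from position 18:
  undo op 3 (cut 24): 18 ← 0
  undo op 2 (in-shuffle, from bottom half): 0 ← 21
  undo op 1 (cut 27): 21 ← 6
So the token at position 18 came from original position 6.

6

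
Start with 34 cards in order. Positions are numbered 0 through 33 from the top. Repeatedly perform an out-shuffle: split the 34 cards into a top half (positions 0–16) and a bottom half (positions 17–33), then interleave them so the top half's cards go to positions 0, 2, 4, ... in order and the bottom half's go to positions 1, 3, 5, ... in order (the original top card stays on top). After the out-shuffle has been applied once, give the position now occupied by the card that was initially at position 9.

Track the card's position through each out-shuffle:
9 → 18

18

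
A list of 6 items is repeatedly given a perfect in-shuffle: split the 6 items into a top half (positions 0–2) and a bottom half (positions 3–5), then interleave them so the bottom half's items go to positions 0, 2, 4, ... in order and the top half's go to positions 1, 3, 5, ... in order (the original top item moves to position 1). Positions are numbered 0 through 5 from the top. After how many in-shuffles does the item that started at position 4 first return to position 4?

3

Follow position 4 under repeated in-shuffles:
4 → 2 → 5 → 4
It first returns after 3 in-shuffles.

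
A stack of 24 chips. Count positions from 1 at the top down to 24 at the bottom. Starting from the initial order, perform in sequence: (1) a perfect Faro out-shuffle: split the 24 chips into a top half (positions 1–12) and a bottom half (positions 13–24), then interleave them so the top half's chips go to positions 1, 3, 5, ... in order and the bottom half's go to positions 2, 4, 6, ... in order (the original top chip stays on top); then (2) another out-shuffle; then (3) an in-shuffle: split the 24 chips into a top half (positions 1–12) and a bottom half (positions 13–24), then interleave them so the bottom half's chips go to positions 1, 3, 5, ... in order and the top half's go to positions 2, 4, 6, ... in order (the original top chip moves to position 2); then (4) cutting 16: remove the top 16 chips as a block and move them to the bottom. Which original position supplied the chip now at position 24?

Undo the operations in reverse order, starting from position 24:
  undo op 4 (cut 16): 24 ← 16
  undo op 3 (in-shuffle, from top half): 16 ← 8
  undo op 2 (out-shuffle, from bottom half): 8 ← 16
  undo op 1 (out-shuffle, from bottom half): 16 ← 20
So the chip at position 24 came from original position 20.

20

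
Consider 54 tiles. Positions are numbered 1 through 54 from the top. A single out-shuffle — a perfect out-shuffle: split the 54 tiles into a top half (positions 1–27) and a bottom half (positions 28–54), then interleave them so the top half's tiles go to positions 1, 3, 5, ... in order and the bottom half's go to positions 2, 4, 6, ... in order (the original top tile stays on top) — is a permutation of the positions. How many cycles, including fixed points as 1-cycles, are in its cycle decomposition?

3

Trace each unvisited position around until it returns:
(1) (2 3 5 9 17 33 ... len 52) (54)
3 cycles in total.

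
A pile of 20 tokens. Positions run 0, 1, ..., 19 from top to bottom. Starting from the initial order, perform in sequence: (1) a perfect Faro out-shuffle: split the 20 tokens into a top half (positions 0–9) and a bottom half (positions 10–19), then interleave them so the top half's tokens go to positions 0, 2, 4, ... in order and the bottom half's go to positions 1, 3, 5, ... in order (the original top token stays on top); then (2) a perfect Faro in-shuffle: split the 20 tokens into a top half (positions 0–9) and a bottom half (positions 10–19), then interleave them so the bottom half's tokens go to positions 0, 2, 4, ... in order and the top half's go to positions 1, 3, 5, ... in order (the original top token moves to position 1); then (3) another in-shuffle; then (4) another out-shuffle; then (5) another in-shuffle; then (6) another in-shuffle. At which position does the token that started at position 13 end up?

Track the token from position 13 forward through each operation:
  after op 1 (out-shuffle): 13 → 7
  after op 2 (in-shuffle): 7 → 15
  after op 3 (in-shuffle): 15 → 10
  after op 4 (out-shuffle): 10 → 1
  after op 5 (in-shuffle): 1 → 3
  after op 6 (in-shuffle): 3 → 7

7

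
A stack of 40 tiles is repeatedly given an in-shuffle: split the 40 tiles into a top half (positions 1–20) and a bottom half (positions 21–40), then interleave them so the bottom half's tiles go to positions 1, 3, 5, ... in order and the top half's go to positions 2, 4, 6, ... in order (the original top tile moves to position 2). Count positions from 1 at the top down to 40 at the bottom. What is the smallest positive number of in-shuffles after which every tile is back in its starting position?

The in-shuffle permutes the 40 positions with cycle lengths [20, 20].
Every tile is home exactly when every cycle has completed a whole number of laps, i.e. after lcm(20) = 20 in-shuffles.

20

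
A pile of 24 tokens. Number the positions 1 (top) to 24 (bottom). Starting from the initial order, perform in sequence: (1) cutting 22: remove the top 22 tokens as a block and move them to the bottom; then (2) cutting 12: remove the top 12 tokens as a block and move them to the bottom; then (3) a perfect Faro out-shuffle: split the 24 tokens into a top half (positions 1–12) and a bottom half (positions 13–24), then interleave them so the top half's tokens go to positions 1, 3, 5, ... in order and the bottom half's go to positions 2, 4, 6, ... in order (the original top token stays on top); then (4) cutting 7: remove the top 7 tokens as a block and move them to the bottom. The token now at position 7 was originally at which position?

5

Undo the operations in reverse order, starting from position 7:
  undo op 4 (cut 7): 7 ← 14
  undo op 3 (out-shuffle, from bottom half): 14 ← 19
  undo op 2 (cut 12): 19 ← 7
  undo op 1 (cut 22): 7 ← 5
So the token at position 7 came from original position 5.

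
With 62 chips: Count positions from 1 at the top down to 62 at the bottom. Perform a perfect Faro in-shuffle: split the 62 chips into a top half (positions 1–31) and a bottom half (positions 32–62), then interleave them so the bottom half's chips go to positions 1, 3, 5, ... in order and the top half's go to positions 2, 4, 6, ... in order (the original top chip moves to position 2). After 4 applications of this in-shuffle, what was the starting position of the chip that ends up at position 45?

Work backwards from position 45, undoing one in-shuffle at a time:
45 ← 54 ← 27 ← 45 ← 54
So the chip now at position 45 started at position 54.

54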